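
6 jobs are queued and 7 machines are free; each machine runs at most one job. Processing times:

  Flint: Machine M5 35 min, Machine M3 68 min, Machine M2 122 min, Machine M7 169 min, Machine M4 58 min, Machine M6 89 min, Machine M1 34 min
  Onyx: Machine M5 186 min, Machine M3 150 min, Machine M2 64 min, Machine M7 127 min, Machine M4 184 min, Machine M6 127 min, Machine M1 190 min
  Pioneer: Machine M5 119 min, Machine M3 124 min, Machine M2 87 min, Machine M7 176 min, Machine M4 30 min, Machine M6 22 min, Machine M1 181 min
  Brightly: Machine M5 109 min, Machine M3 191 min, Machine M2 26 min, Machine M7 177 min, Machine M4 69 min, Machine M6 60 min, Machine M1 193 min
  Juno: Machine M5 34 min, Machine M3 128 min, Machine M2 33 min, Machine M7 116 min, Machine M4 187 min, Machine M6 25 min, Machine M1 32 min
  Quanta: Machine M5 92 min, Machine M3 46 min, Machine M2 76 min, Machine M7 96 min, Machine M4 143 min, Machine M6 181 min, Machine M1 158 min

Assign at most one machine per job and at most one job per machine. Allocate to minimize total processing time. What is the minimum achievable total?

Optimal: Flint→Machine M5 (35 min), Onyx→Machine M2 (64 min), Pioneer→Machine M4 (30 min), Brightly→Machine M6 (60 min), Juno→Machine M1 (32 min), Quanta→Machine M3 (46 min) — total 35+64+30+60+32+46 = 267 min.

Min total: 267 min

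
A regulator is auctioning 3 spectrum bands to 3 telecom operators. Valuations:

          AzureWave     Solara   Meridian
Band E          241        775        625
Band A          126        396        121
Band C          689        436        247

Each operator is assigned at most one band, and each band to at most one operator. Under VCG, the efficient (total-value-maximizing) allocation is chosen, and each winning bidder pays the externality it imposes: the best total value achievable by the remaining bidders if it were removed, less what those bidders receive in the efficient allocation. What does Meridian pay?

Efficient allocation: AzureWave→Band C ($689M), Solara→Band A ($396M), Meridian→Band E ($625M); total welfare W = $1710M.
Meridian receives Band E at value $625M, so the others get W − 625 = $1085M.
Without Meridian: best allocation of the remaining 2 bidders over all 3 bands is AzureWave→Band C ($689M), Solara→Band E ($775M), total $1464M.
VCG payment = (others' best without Meridian) − (others' welfare with Meridian) = 1464 − 1085 = $379M.

Meridian pays $379M.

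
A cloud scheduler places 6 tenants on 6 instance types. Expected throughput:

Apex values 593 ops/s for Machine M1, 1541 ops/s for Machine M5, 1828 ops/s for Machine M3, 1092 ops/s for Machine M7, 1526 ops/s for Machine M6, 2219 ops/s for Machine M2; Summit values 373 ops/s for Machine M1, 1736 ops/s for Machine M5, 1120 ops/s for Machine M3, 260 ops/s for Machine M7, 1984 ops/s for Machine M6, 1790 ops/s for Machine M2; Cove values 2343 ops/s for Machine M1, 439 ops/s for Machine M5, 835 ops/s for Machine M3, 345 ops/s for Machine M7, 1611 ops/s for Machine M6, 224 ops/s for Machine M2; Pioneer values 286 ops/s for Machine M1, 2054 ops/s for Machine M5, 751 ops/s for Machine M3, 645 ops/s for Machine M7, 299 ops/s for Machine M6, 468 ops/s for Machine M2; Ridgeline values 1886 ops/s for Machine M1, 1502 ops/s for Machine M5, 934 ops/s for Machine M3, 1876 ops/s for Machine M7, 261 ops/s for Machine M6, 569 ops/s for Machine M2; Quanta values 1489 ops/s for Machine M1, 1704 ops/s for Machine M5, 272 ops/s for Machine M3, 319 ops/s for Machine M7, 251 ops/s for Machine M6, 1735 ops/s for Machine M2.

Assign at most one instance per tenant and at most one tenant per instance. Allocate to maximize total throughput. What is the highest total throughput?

Max total: 11820 ops/s

Optimal: Apex→Machine M3 (1828 ops/s), Summit→Machine M6 (1984 ops/s), Cove→Machine M1 (2343 ops/s), Pioneer→Machine M5 (2054 ops/s), Ridgeline→Machine M7 (1876 ops/s), Quanta→Machine M2 (1735 ops/s) — total 1828+1984+2343+2054+1876+1735 = 11820 ops/s.
Row-greedy (each tenant in turn takes its best remaining instance) gives 10748 ops/s, worse by 1072.
Next-best assignment: Apex→Machine M2, Summit→Machine M6, Cove→Machine M1, Pioneer→Machine M3, Ridgeline→Machine M7, Quanta→Machine M5 = 10877 ops/s.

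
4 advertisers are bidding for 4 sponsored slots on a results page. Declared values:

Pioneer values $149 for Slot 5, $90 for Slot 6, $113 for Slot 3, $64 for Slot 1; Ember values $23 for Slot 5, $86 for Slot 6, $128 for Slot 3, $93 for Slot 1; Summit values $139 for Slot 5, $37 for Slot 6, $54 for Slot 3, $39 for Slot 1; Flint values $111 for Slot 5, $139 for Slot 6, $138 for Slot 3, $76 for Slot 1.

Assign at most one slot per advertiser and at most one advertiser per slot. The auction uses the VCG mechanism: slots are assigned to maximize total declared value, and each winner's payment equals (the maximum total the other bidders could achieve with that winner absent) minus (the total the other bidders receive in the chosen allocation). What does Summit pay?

Efficient allocation: Pioneer→Slot 3 ($113), Ember→Slot 1 ($93), Summit→Slot 5 ($139), Flint→Slot 6 ($139); total welfare W = $484.
Summit receives Slot 5 at value $139, so the others get W − 139 = $345.
Without Summit: best allocation of the remaining 3 bidders over all 4 slots is Pioneer→Slot 5 ($149), Ember→Slot 3 ($128), Flint→Slot 6 ($139), total $416.
VCG payment = (others' best without Summit) − (others' welfare with Summit) = 416 − 345 = $71.

Summit pays $71.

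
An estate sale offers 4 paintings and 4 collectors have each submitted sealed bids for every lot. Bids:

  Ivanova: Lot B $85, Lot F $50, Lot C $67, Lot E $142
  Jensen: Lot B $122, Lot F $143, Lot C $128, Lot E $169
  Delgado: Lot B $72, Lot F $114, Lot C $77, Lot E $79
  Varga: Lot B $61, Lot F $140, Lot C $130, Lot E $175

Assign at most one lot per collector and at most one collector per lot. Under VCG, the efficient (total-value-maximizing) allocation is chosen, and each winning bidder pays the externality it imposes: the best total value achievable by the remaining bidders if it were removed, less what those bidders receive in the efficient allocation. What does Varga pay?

Efficient allocation: Ivanova→Lot E ($142), Jensen→Lot B ($122), Delgado→Lot F ($114), Varga→Lot C ($130); total welfare W = $508.
Varga receives Lot C at value $130, so the others get W − 130 = $378.
Without Varga: best allocation of the remaining 3 bidders over all 4 lots is Ivanova→Lot E ($142), Jensen→Lot C ($128), Delgado→Lot F ($114), total $384.
VCG payment = (others' best without Varga) − (others' welfare with Varga) = 384 − 378 = $6.

Varga pays $6.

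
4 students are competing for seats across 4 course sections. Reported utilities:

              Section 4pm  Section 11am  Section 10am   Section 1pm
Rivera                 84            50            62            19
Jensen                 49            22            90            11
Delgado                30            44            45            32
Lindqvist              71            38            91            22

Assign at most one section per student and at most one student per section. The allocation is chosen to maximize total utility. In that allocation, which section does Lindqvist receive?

Treat this as an assignment problem: match each student to one section.
Optimal: Rivera→Section 4pm (84 points), Jensen→Section 10am (90 points), Delgado→Section 1pm (32 points), Lindqvist→Section 11am (38 points) — total 84+90+32+38 = 244 points.
Max-entry greedy (repeatedly take the single best remaining cell) gives 230 points, worse by 14.
Next-best assignment: Rivera→Section 11am, Jensen→Section 10am, Delgado→Section 1pm, Lindqvist→Section 4pm = 243 points.
Lindqvist's own top section is Section 10am (91 points), but forcing Lindqvist→Section 10am and reassigning the rest optimally gives only 230 points — worse by 14.

Lindqvist receives Section 11am.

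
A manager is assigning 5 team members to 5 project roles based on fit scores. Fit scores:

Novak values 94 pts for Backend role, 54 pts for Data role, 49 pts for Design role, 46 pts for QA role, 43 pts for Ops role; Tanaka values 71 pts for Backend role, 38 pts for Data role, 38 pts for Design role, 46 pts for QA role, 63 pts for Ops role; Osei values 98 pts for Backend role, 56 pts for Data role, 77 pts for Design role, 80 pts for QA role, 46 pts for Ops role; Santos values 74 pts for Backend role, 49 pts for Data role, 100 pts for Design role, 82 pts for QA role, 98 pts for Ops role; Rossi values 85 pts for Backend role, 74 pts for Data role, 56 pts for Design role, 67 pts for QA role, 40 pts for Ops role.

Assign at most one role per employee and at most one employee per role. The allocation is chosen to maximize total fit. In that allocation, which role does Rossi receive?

Optimal: Novak→Backend role (94 pts), Tanaka→Ops role (63 pts), Osei→QA role (80 pts), Santos→Design role (100 pts), Rossi→Data role (74 pts) — total 94+63+80+100+74 = 411 pts.
Max-entry greedy (repeatedly take the single best remaining cell) gives 381 pts, worse by 30.
Next-best assignment: Novak→Backend role, Tanaka→Ops role, Osei→Design role, Santos→QA role, Rossi→Data role = 390 pts.
Every other assignment is strictly worse.
Rossi's own top role is Backend role (85 pts), but forcing Rossi→Backend role and reassigning the rest optimally gives only 382 pts — worse by 29.

Rossi receives Data role.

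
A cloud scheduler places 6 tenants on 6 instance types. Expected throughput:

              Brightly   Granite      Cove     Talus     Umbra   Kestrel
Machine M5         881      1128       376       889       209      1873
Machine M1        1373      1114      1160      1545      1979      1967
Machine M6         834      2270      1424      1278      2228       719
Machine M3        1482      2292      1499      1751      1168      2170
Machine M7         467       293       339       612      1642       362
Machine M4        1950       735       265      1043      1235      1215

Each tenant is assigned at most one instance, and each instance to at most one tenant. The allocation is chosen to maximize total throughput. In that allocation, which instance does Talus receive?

This is a one-to-one assignment (maximum-weight bipartite matching).
Optimal: Brightly→Machine M4 (1950 ops/s), Granite→Machine M6 (2270 ops/s), Cove→Machine M3 (1499 ops/s), Talus→Machine M1 (1545 ops/s), Umbra→Machine M7 (1642 ops/s), Kestrel→Machine M5 (1873 ops/s) — total 1950+2270+1499+1545+1642+1873 = 10779 ops/s.
Column-greedy (each instance in turn goes to its best remaining tenant) gives 8605 ops/s, worse by 2174.
Swapping Kestrel↔Umbra (Kestrel→Machine M7 362 ops/s, Umbra→Machine M5 209 ops/s) loses 2944.
Every other assignment is strictly worse.
Talus's own top instance is Machine M3 (1751 ops/s), but forcing Talus→Machine M3 and reassigning the rest optimally gives only 10646 ops/s — worse by 133.

Talus receives Machine M1.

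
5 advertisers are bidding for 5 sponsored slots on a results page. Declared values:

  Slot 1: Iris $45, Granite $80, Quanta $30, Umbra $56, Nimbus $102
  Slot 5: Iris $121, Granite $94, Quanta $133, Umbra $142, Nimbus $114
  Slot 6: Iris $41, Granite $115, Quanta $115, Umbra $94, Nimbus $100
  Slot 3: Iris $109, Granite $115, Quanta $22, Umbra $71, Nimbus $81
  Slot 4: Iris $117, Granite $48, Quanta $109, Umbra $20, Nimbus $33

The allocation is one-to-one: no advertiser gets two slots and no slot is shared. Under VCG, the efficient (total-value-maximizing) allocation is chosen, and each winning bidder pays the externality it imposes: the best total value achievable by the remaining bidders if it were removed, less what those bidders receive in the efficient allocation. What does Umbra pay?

Umbra pays $18.

Efficient allocation: Iris→Slot 4 ($117), Granite→Slot 3 ($115), Quanta→Slot 6 ($115), Umbra→Slot 5 ($142), Nimbus→Slot 1 ($102); total welfare W = $591.
Umbra receives Slot 5 at value $142, so the others get W − 142 = $449.
Without Umbra: best allocation of the remaining 4 bidders over all 5 slots is Iris→Slot 4 ($117), Granite→Slot 6 ($115), Quanta→Slot 5 ($133), Nimbus→Slot 1 ($102), total $467.
VCG payment = (others' best without Umbra) − (others' welfare with Umbra) = 467 − 449 = $18.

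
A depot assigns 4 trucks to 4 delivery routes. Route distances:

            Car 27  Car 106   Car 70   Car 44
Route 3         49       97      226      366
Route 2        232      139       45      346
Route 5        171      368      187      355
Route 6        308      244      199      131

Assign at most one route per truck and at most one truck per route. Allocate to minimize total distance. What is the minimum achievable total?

Minimum total: 444 km

This is the linear assignment problem.
Optimal: Car 27→Route 5 (171 km), Car 106→Route 3 (97 km), Car 70→Route 2 (45 km), Car 44→Route 6 (131 km) — total 171+97+45+131 = 444 km.
No other one-to-one assignment undercuts 444 km.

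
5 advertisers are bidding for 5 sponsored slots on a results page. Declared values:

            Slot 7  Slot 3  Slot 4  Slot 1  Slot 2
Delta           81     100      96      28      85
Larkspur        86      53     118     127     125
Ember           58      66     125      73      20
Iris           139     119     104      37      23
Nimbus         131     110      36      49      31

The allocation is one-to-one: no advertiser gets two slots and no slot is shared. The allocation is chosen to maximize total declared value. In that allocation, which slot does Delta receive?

Optimal: Delta→Slot 2 ($85), Larkspur→Slot 1 ($127), Ember→Slot 4 ($125), Iris→Slot 3 ($119), Nimbus→Slot 7 ($131) — total 85+127+125+119+131 = $587.
Max-entry greedy (repeatedly take the single best remaining cell) gives $586, worse by 1.
Next-best assignment: Delta→Slot 2, Larkspur→Slot 1, Ember→Slot 4, Iris→Slot 7, Nimbus→Slot 3 = $586.
Swapping Larkspur↔Ember (Larkspur→Slot 4 $118, Ember→Slot 1 $73) loses 61.
Delta's own top slot is Slot 3 ($100), but forcing Delta→Slot 3 and reassigning the rest optimally gives only $538 — worse by 49.

Delta receives Slot 2.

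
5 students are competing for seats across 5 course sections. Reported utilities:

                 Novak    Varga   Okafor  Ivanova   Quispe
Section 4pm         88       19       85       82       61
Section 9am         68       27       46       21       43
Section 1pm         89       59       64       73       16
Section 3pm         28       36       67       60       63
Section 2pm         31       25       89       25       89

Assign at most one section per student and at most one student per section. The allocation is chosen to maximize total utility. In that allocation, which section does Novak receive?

Novak receives Section 9am.

Optimal: Novak→Section 9am (68 points), Varga→Section 1pm (59 points), Okafor→Section 3pm (67 points), Ivanova→Section 4pm (82 points), Quispe→Section 2pm (89 points) — total 68+59+67+82+89 = 365 points.
Row-greedy (each student in turn takes its best remaining section) gives 339 points, worse by 26.
Checked against all permutations: 365 points is optimal.
Novak's own top section is Section 1pm (89 points), but forcing Novak→Section 1pm and reassigning the rest optimally gives only 354 points — worse by 11.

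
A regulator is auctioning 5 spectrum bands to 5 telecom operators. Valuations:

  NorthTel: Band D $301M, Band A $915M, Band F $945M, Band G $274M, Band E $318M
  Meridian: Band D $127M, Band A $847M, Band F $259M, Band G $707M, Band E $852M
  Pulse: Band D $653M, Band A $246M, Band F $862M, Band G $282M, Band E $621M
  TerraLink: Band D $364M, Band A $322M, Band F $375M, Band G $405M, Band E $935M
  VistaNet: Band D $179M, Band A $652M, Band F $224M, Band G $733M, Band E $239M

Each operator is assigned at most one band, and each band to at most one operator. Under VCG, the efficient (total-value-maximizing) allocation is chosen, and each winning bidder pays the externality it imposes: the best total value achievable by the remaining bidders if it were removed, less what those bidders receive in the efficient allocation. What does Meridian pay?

Meridian pays $179M.

Efficient allocation: NorthTel→Band F ($945M), Meridian→Band A ($847M), Pulse→Band D ($653M), TerraLink→Band E ($935M), VistaNet→Band G ($733M); total welfare W = $4113M.
Meridian receives Band A at value $847M, so the others get W − 847 = $3266M.
Without Meridian: best allocation of the remaining 4 bidders over all 5 bands is NorthTel→Band A ($915M), Pulse→Band F ($862M), TerraLink→Band E ($935M), VistaNet→Band G ($733M), total $3445M.
VCG payment = (others' best without Meridian) − (others' welfare with Meridian) = 3445 − 3266 = $179M.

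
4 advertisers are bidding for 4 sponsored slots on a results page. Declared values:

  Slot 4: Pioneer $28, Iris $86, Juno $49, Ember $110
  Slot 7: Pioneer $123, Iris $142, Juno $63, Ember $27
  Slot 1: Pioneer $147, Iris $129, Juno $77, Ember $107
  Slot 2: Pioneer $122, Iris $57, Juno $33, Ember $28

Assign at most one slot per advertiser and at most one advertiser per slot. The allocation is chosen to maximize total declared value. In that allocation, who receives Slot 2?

Pioneer receives Slot 2.

Optimal: Pioneer→Slot 2 ($122), Iris→Slot 7 ($142), Juno→Slot 1 ($77), Ember→Slot 4 ($110) — total 122+142+77+110 = $451.
Max-entry greedy (repeatedly take the single best remaining cell) gives $432, worse by 19.
Pioneer's own top slot is Slot 1 ($147), but forcing Pioneer→Slot 1 and reassigning the rest optimally gives only $432 — worse by 19.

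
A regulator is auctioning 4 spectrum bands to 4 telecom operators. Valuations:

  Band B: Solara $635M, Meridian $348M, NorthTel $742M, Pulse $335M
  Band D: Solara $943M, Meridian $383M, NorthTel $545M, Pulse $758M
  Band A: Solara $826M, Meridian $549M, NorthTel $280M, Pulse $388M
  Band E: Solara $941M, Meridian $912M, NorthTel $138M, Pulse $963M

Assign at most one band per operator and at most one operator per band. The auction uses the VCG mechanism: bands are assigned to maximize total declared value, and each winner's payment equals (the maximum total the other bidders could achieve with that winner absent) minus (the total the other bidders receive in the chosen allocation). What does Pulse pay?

Efficient allocation: Solara→Band A ($826M), Meridian→Band E ($912M), NorthTel→Band B ($742M), Pulse→Band D ($758M); total welfare W = $3238M.
Pulse receives Band D at value $758M, so the others get W − 758 = $2480M.
Without Pulse: best allocation of the remaining 3 bidders over all 4 bands is Solara→Band D ($943M), Meridian→Band E ($912M), NorthTel→Band B ($742M), total $2597M.
VCG payment = (others' best without Pulse) − (others' welfare with Pulse) = 2597 − 2480 = $117M.

Pulse pays $117M.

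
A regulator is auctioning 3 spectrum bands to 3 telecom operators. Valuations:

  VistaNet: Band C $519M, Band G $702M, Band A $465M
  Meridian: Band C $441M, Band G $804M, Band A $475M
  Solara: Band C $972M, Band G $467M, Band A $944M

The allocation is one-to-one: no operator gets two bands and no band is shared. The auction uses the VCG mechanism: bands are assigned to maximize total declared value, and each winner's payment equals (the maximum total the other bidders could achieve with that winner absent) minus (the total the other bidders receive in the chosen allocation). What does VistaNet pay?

Efficient allocation: VistaNet→Band C ($519M), Meridian→Band G ($804M), Solara→Band A ($944M); total welfare W = $2267M.
VistaNet receives Band C at value $519M, so the others get W − 519 = $1748M.
Without VistaNet: best allocation of the remaining 2 bidders over all 3 bands is Meridian→Band G ($804M), Solara→Band C ($972M), total $1776M.
VCG payment = (others' best without VistaNet) − (others' welfare with VistaNet) = 1776 − 1748 = $28M.

VistaNet pays $28M.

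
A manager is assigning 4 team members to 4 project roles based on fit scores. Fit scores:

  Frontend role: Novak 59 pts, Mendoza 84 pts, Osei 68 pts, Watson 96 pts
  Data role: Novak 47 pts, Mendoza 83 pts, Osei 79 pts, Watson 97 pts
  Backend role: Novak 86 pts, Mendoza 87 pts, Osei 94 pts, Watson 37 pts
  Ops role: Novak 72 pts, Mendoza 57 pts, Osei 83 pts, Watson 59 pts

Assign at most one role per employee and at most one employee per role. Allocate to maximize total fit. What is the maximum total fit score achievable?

This is the linear assignment problem.
Optimal: Novak→Backend role (86 pts), Mendoza→Frontend role (84 pts), Osei→Ops role (83 pts), Watson→Data role (97 pts) — total 86+84+83+97 = 350 pts.
Max-entry greedy (repeatedly take the single best remaining cell) gives 347 pts, worse by 3.
Swapping Osei↔Watson (Osei→Data role 79 pts, Watson→Ops role 59 pts) loses 42.

Max total: 350 pts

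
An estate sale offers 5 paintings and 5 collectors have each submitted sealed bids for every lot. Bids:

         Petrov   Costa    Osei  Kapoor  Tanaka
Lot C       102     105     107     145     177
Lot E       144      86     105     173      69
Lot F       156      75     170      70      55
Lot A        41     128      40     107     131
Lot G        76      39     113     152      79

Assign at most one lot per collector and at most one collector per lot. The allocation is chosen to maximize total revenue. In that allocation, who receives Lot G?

Optimal: Petrov→Lot E ($144), Costa→Lot A ($128), Osei→Lot F ($170), Kapoor→Lot G ($152), Tanaka→Lot C ($177) — total 144+128+170+152+177 = $771.
Kapoor's own top lot is Lot E ($173), but forcing Kapoor→Lot E and reassigning the rest optimally gives only $747 — worse by 24.

Kapoor receives Lot G.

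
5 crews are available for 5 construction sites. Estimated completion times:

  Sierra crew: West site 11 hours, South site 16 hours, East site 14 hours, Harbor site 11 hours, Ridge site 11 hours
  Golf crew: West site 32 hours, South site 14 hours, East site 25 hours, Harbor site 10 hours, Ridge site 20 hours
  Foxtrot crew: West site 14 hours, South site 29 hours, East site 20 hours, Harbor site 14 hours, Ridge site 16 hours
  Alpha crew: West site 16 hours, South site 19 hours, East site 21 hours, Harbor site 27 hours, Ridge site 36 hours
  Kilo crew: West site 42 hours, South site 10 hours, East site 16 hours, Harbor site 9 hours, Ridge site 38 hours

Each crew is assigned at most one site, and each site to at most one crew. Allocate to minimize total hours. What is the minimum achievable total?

This is a one-to-one assignment (minimum-cost bipartite matching).
Optimal: Sierra crew→East site (14 hours), Golf crew→Harbor site (10 hours), Foxtrot crew→Ridge site (16 hours), Alpha crew→West site (16 hours), Kilo crew→South site (10 hours) — total 14+10+16+16+10 = 66 hours.
Swapping Golf crew↔Alpha crew (Golf crew→West site 32 hours, Alpha crew→Harbor site 27 hours) adds 33.

Minimum total: 66 hours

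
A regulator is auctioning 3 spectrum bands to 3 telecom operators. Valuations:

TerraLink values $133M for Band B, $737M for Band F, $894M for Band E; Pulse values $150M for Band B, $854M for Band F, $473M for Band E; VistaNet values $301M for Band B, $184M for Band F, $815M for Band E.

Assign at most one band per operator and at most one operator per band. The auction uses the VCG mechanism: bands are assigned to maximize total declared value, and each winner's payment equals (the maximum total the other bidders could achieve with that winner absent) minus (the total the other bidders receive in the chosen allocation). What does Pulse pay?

Pulse pays $357M.

Efficient allocation: TerraLink→Band E ($894M), Pulse→Band F ($854M), VistaNet→Band B ($301M); total welfare W = $2049M.
Pulse receives Band F at value $854M, so the others get W − 854 = $1195M.
Without Pulse: best allocation of the remaining 2 bidders over all 3 bands is TerraLink→Band F ($737M), VistaNet→Band E ($815M), total $1552M.
VCG payment = (others' best without Pulse) − (others' welfare with Pulse) = 1552 − 1195 = $357M.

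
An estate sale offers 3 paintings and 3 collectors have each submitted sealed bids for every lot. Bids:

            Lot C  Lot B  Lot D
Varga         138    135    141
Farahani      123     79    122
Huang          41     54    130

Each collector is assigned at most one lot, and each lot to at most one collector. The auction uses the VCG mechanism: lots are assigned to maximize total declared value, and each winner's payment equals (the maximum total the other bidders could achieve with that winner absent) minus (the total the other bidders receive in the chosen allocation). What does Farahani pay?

Efficient allocation: Varga→Lot B ($135), Farahani→Lot C ($123), Huang→Lot D ($130); total welfare W = $388.
Farahani receives Lot C at value $123, so the others get W − 123 = $265.
Without Farahani: best allocation of the remaining 2 bidders over all 3 lots is Varga→Lot C ($138), Huang→Lot D ($130), total $268.
VCG payment = (others' best without Farahani) − (others' welfare with Farahani) = 268 − 265 = $3.

Farahani pays $3.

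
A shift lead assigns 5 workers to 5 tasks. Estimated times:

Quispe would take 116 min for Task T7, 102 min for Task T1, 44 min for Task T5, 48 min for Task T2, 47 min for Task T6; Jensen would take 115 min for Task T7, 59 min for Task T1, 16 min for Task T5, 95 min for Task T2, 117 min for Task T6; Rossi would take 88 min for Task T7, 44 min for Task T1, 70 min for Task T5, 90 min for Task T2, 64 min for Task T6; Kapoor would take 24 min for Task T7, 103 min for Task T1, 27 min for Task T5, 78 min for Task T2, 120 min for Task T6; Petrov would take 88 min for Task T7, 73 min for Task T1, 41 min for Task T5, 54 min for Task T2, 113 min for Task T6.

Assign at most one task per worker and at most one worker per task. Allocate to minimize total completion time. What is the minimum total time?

Optimal: Quispe→Task T6 (47 min), Jensen→Task T5 (16 min), Rossi→Task T1 (44 min), Kapoor→Task T7 (24 min), Petrov→Task T2 (54 min) — total 47+16+44+24+54 = 185 min.
Column-greedy (each task in turn goes to its cheapest remaining worker) gives 245 min, worse by 60.
Swapping Quispe↔Kapoor (Quispe→Task T7 116 min, Kapoor→Task T6 120 min) adds 165.
No other one-to-one assignment undercuts 185 min.

Minimum total: 185 min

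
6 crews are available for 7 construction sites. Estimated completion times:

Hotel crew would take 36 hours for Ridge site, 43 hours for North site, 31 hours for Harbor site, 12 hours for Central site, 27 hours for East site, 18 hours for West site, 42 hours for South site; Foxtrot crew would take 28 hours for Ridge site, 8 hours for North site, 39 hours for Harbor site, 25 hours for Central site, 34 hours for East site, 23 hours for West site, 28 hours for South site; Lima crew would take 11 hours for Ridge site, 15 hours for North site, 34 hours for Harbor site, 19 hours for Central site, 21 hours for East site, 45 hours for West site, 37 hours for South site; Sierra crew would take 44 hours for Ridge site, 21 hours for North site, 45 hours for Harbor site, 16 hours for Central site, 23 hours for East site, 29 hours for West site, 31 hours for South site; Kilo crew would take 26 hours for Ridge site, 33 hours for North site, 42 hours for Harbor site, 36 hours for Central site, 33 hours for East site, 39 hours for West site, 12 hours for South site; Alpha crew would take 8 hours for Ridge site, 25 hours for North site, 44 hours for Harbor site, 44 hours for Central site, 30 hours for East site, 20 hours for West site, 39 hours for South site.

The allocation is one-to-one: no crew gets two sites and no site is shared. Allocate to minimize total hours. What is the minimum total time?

This is a one-to-one assignment (minimum-cost bipartite matching).
Optimal: Hotel crew→West site (18 hours), Foxtrot crew→North site (8 hours), Lima crew→East site (21 hours), Sierra crew→Central site (16 hours), Kilo crew→South site (12 hours), Alpha crew→Ridge site (8 hours) — total 18+8+21+16+12+8 = 83 hours.
Min-entry greedy (repeatedly take the single cheapest remaining cell) gives 90 hours, worse by 7.
Swapping Sierra crew↔Foxtrot crew (Sierra crew→North site 21 hours, Foxtrot crew→Central site 25 hours) adds 22.
No other one-to-one assignment undercuts 83 hours.

Min total: 83 hours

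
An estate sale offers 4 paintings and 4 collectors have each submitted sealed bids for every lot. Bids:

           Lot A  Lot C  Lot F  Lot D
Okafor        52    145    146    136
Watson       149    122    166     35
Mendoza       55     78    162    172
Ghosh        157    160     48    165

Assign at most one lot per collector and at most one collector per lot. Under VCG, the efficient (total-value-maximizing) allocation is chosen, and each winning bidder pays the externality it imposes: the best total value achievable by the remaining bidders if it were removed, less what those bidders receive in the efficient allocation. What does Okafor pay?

Okafor pays $3.

Efficient allocation: Okafor→Lot C ($145), Watson→Lot F ($166), Mendoza→Lot D ($172), Ghosh→Lot A ($157); total welfare W = $640.
Okafor receives Lot C at value $145, so the others get W − 145 = $495.
Without Okafor: best allocation of the remaining 3 bidders over all 4 lots is Watson→Lot F ($166), Mendoza→Lot D ($172), Ghosh→Lot C ($160), total $498.
VCG payment = (others' best without Okafor) − (others' welfare with Okafor) = 498 − 495 = $3.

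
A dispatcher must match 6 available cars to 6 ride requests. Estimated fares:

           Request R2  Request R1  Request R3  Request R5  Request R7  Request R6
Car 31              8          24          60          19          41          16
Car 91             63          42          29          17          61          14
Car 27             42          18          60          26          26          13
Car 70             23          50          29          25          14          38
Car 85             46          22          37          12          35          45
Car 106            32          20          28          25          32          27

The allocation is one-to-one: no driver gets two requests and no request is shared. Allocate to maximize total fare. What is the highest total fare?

Max total: $284

Optimal: Car 31→Request R7 ($41), Car 91→Request R2 ($63), Car 27→Request R3 ($60), Car 70→Request R1 ($50), Car 85→Request R6 ($45), Car 106→Request R5 ($25) — total 41+63+60+50+45+25 = $284.
Row-greedy (each driver in turn takes its best remaining request) gives $276, worse by 8.
Next-best assignment: Car 31→Request R3, Car 91→Request R7, Car 27→Request R2, Car 70→Request R1, Car 85→Request R6, Car 106→Request R5 = $283.
Every other assignment is strictly worse.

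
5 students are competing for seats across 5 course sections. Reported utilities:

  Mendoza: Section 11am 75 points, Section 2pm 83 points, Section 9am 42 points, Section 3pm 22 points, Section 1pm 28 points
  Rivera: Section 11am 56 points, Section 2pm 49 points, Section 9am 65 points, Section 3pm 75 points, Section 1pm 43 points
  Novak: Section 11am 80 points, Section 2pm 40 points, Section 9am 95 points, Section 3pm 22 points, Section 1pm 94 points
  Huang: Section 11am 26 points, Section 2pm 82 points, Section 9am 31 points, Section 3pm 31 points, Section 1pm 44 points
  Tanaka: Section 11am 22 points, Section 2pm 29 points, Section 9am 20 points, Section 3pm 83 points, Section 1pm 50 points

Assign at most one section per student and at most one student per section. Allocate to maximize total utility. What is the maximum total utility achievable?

Maximum total: 399 points

Optimal: Mendoza→Section 11am (75 points), Rivera→Section 9am (65 points), Novak→Section 1pm (94 points), Huang→Section 2pm (82 points), Tanaka→Section 3pm (83 points) — total 75+65+94+82+83 = 399 points.
Column-greedy (each section in turn goes to its best remaining student) gives 355 points, worse by 44.
Next-best assignment: Mendoza→Section 11am, Rivera→Section 1pm, Novak→Section 9am, Huang→Section 2pm, Tanaka→Section 3pm = 378 points.
Swapping Mendoza↔Tanaka (Mendoza→Section 3pm 22 points, Tanaka→Section 11am 22 points) loses 114.
Checked against all permutations: 399 points is optimal.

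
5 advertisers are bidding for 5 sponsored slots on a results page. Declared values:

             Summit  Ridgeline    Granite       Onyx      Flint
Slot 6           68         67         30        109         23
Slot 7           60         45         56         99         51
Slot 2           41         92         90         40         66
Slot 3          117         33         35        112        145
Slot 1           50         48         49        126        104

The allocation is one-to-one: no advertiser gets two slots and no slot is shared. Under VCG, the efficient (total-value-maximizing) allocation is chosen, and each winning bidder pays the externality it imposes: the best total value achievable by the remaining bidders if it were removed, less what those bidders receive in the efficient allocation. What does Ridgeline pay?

Efficient allocation: Summit→Slot 7 ($60), Ridgeline→Slot 6 ($67), Granite→Slot 2 ($90), Onyx→Slot 1 ($126), Flint→Slot 3 ($145); total welfare W = $488.
Ridgeline receives Slot 6 at value $67, so the others get W − 67 = $421.
Without Ridgeline: best allocation of the remaining 4 bidders over all 5 slots is Summit→Slot 6 ($68), Granite→Slot 2 ($90), Onyx→Slot 1 ($126), Flint→Slot 3 ($145), total $429.
VCG payment = (others' best without Ridgeline) − (others' welfare with Ridgeline) = 429 − 421 = $8.

Ridgeline pays $8.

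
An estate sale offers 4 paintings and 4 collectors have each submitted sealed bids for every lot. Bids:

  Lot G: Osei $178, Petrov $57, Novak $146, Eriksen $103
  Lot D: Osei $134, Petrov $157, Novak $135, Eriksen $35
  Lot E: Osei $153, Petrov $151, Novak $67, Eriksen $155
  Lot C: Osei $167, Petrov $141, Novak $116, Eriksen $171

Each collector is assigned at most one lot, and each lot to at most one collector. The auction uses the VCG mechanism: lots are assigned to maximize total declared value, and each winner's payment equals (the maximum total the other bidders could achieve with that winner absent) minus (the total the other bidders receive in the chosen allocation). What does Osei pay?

Efficient allocation: Osei→Lot G ($178), Petrov→Lot E ($151), Novak→Lot D ($135), Eriksen→Lot C ($171); total welfare W = $635.
Osei receives Lot G at value $178, so the others get W − 178 = $457.
Without Osei: best allocation of the remaining 3 bidders over all 4 lots is Petrov→Lot D ($157), Novak→Lot G ($146), Eriksen→Lot C ($171), total $474.
VCG payment = (others' best without Osei) − (others' welfare with Osei) = 474 − 457 = $17.

Osei pays $17.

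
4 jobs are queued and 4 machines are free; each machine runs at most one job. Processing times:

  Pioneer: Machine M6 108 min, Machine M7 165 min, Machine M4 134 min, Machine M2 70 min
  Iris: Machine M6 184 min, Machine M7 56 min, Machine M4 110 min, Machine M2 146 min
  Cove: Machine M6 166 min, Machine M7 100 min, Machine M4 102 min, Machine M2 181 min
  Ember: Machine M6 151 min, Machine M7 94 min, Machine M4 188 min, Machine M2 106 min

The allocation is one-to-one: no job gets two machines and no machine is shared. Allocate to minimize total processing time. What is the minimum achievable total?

Optimal: Pioneer→Machine M6 (108 min), Iris→Machine M7 (56 min), Cove→Machine M4 (102 min), Ember→Machine M2 (106 min) — total 108+56+102+106 = 372 min.
Min-entry greedy (repeatedly take the single cheapest remaining cell) gives 379 min, worse by 7.
No other one-to-one assignment undercuts 372 min.

Min total: 372 min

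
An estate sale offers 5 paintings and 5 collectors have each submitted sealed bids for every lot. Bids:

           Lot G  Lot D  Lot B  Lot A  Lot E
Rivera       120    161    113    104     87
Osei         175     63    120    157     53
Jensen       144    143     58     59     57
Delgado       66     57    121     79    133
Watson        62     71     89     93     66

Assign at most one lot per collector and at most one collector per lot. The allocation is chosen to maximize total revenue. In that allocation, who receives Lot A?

Optimal: Rivera→Lot D ($161), Osei→Lot A ($157), Jensen→Lot G ($144), Delgado→Lot E ($133), Watson→Lot B ($89) — total 161+157+144+133+89 = $684.
Swapping Osei↔Jensen (Osei→Lot G $175, Jensen→Lot A $59) loses 67.
Osei's own top lot is Lot G ($175), but forcing Osei→Lot G and reassigning the rest optimally gives only $657 — worse by 27.

Osei receives Lot A.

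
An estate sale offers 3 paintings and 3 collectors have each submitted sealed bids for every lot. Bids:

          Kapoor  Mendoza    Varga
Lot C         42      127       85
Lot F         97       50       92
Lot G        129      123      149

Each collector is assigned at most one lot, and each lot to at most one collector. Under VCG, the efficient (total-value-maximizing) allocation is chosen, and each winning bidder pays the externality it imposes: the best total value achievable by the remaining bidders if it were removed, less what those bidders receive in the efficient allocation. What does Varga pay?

Varga pays $32.

Efficient allocation: Kapoor→Lot F ($97), Mendoza→Lot C ($127), Varga→Lot G ($149); total welfare W = $373.
Varga receives Lot G at value $149, so the others get W − 149 = $224.
Without Varga: best allocation of the remaining 2 bidders over all 3 lots is Kapoor→Lot G ($129), Mendoza→Lot C ($127), total $256.
VCG payment = (others' best without Varga) − (others' welfare with Varga) = 256 − 224 = $32.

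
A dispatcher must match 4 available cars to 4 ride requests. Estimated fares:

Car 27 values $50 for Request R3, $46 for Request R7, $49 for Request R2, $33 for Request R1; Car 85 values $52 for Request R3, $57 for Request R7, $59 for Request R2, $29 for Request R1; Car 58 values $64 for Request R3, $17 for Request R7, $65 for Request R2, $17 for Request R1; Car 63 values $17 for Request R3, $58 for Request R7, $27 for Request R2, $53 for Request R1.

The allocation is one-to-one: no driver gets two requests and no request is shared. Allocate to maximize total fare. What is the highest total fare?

This is the linear assignment problem.
Optimal: Car 27→Request R3 ($50), Car 85→Request R7 ($57), Car 58→Request R2 ($65), Car 63→Request R1 ($53) — total 50+57+65+53 = $225.
Swapping Car 58↔Car 63 (Car 58→Request R1 $17, Car 63→Request R2 $27) loses 74.
No other one-to-one assignment exceeds $225.

Max total: $225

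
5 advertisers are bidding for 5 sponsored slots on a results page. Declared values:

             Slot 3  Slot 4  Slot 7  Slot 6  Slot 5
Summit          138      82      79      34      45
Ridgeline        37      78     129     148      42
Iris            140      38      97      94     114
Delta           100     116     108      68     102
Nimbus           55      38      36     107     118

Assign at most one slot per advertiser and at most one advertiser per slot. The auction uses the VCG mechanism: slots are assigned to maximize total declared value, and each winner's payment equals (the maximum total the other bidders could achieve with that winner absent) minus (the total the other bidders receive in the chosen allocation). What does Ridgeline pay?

Efficient allocation: Summit→Slot 3 ($138), Ridgeline→Slot 6 ($148), Iris→Slot 7 ($97), Delta→Slot 4 ($116), Nimbus→Slot 5 ($118); total welfare W = $617.
Ridgeline receives Slot 6 at value $148, so the others get W − 148 = $469.
Without Ridgeline: best allocation of the remaining 4 bidders over all 5 slots is Summit→Slot 3 ($138), Iris→Slot 5 ($114), Delta→Slot 4 ($116), Nimbus→Slot 6 ($107), total $475.
VCG payment = (others' best without Ridgeline) − (others' welfare with Ridgeline) = 475 − 469 = $6.

Ridgeline pays $6.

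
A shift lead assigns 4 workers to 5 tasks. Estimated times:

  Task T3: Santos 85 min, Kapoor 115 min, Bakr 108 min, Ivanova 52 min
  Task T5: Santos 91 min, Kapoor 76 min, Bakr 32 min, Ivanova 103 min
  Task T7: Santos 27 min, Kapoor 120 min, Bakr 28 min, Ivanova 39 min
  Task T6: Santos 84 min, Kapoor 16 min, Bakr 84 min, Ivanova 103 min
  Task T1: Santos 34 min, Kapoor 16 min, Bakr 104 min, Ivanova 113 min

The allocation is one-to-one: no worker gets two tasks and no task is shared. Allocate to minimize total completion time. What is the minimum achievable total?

Minimum total: 121 min

This is the linear assignment problem.
Optimal: Santos→Task T1 (34 min), Kapoor→Task T6 (16 min), Bakr→Task T5 (32 min), Ivanova→Task T7 (39 min) — total 34+16+32+39 = 121 min.
Min-entry greedy (repeatedly take the single cheapest remaining cell) gives 127 min, worse by 6.
Next-best assignment: Santos→Task T7, Kapoor→Task T6, Bakr→Task T5, Ivanova→Task T3 = 127 min.
Checked against all permutations: 121 min is optimal.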